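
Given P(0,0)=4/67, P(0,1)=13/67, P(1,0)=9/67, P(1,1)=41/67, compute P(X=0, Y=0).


Read from table: P(X=0, Y=0) = 4/67

4/67


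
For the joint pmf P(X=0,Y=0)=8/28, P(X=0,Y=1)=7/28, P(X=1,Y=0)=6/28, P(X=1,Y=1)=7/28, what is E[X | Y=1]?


P(Y=1) = 14/28
E[X|Y=1] = (0*7 + 1*7)/14 = 7/14 = 1/2

1/2


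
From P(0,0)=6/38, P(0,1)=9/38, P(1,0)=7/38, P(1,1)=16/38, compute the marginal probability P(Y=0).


P(Y=0) = P(0,0)+P(1,0) = 6/38 + 7/38 = 13/38

13/38


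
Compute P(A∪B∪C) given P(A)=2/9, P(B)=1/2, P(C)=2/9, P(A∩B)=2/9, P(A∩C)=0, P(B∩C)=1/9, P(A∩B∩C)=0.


P(A∪B∪C) = P(A)+P(B)+P(C) - P(AB)-P(AC)-P(BC) + P(ABC)
= 2/9+1/2+2/9 - 2/9-0-1/9 + 0
= 11/18

11/18


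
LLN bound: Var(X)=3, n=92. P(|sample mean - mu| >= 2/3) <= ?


Var(Xbar) = Var(X)/n = 3/92
Chebyshev: P(|Xbar-mu| >= 2/3) <= Var(Xbar)/(2/3)^2 = (3/92)/(4/9) = 27/368

27/368


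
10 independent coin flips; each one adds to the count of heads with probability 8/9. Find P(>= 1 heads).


P(at least one) = 1 - P(none)
P(none) = (1 - 8/9)^10 = (1/9)^10 = 1/3486784401
P(at least one) = 1 - 1/3486784401 = 3486784400/3486784401

3486784400/3486784401


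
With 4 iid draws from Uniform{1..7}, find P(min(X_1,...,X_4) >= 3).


P(min >= 3) = P(all X_i >= 3) = (P(X_1 >= 3))^4
= (5/7)^4 = 625/2401

625/2401


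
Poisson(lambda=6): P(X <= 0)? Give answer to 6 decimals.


P(X<=0) = e^(-6)*6^0/0!
≈ 0.0024787522
≈ 0.002479

0.002479


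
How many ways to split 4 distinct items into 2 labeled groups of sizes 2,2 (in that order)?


4! = 24
Denominator: 2!=2 * 2!=2
Coefficient = 24 / 4 = 6

6


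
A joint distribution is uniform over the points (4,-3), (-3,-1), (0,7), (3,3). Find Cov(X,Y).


E[X]=1, E[Y]=3/2, E[XY]=0
Cov(X,Y) = E[XY] - E[X]E[Y] = 0 - 1*3/2 = -3/2

-3/2


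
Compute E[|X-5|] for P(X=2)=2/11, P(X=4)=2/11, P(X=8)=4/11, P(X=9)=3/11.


E[|X-5|] = sum(g(x)*P(x))
= 3*2/11 + 1*2/11 + 3*4/11 + 4*3/11
= 32/11

32/11


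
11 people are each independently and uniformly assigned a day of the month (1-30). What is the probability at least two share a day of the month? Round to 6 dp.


P(all different) = prod((30-i)/30 for i=0..10) = 0.123093
P(at least one match) = 1 - 0.123093 = 0.876907

0.876907


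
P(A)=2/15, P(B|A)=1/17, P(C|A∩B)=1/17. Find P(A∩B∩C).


P(A∩B∩C) = P(A) * P(B|A) * P(C|A∩B)
= 2/15 * 1/17 * 1/17
= 2/255 * 1/17 = 2/4335

2/4335


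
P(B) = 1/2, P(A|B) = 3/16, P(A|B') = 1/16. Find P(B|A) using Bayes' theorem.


P(A) = P(A|B)P(B) + P(A|B')P(B') = 3/16*1/2 + 1/16*1/2 = 1/8
P(B|A) = P(A|B)P(B)/P(A) = (3/32)/(1/8) = 3/4

3/4


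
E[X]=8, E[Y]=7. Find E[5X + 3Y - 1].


E[5X + 3Y - 1] = 5*E[X] + 3*E[Y] - 1
= (5)*(8) + (3)*(7) + (-1)
= 40 + 21 - 1 = 60

60


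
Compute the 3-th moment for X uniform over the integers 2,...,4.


E[X^3] = (1/3) * sum(x^3 for x=2..4)
= 99/3 = 33

33


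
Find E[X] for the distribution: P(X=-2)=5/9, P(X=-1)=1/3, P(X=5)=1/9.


E[X] = sum(x * P(x))
= -2*5/9 - 1*1/3 + 5*1/9
= -8/9

-8/9


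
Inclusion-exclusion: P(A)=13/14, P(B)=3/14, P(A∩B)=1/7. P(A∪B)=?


P(A∪B) = P(A) + P(B) - P(A∩B)
= 13/14 + 3/14 - 1/7 = 1

1


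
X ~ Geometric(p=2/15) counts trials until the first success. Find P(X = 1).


P(X=1) = (1-p)^0 * p = (13/15)^0 * 2/15
= 1 * 2/15 = 2/15

2/15


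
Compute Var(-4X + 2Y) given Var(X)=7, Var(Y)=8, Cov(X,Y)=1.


Var(-4X + 2Y) = (-4)^2*Var(X) + 2^2*Var(Y) + 2*(-4)*2*Cov(X,Y)
= 16*7 + 4*8 - 16*1
= 112 + 32 - 16 = 128

128


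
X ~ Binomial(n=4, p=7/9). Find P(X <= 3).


P(X<=3) = P(X=0) + P(X=1) + P(X=2) + P(X=3)
= 16/6561 + 224/6561 + 392/2187 + 2744/6561
= 4160/6561

4160/6561


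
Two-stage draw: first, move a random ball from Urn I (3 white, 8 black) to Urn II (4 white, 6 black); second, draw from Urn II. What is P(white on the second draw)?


P(transfer white) = 3/11; P(transfer black) = 8/11
If white transferred: Urn II has 5 white of 11, so P(white|white moved) = 5/11
If black transferred: Urn II has 4 white of 11, so P(white|black moved) = 4/11
By total probability: P(white) = 3/11*5/11 + 8/11*4/11 = 47/121

47/121


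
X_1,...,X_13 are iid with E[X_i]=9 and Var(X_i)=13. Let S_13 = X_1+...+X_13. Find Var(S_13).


By independence, Var(S_n) = n*Var(X_1) = 13*13 = 169

169


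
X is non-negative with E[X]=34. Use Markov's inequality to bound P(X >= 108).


Markov: P(X >= a) <= E[X]/a
P(X >= 108) <= 34/108 = 17/54

17/54


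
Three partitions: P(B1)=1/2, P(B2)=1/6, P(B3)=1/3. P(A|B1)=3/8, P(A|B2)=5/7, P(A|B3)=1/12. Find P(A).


P(A) = P(A|B1)P(B1) + P(A|B2)P(B2) + P(A|B3)P(B3)
= 3/8*1/2 + 5/7*1/6 + 1/12*1/3
= 3/16 + 5/42 + 1/36 = 337/1008

337/1008


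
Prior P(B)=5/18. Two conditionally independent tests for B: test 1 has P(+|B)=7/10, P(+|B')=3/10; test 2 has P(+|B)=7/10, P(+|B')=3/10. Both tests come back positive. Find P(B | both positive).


After test 1: P(+) = 7/10*5/18 + 3/10*13/18 = 37/90
P(B|+) = (7/36)/(37/90) = 35/74
After test 2 (use post1 as new prior): P(+) = 7/10*35/74 + 3/10*39/74 = 181/370
P(B|+,+) = (49/148)/(181/370) = 245/362

245/362


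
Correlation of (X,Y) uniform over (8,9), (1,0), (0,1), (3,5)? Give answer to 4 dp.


Cov(X,Y) = 10.5000, Var(X) = 9.5000, Var(Y) = 12.6875
rho = Cov/(sqrt(VarX)*sqrt(VarY)) = 0.9564

0.9564


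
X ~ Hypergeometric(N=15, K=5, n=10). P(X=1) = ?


P(X=1) = C(5,1)*C(10,9) / C(15,10)
= 5*10 / 3003
= 50/3003

50/3003


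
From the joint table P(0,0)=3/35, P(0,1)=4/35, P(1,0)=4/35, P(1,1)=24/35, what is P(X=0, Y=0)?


Read from table: P(X=0, Y=0) = 3/35

3/35


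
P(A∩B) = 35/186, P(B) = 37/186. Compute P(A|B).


P(A|B) = P(A∩B)/P(B) = (35/186)/(37/186) = 35/37

35/37


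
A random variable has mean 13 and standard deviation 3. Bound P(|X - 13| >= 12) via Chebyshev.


k = 12/3 = 4
Chebyshev: P(|X-mu| >= k*sigma) <= 1/k^2 = 1/4^2 = 1/16

1/16


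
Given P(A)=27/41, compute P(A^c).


P(A') = 1 - P(A) = 1 - 27/41 = 14/41

14/41


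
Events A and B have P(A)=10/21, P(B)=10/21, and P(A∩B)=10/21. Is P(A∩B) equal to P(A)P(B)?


P(A)*P(B) = 10/21*10/21 = 100/441
P(A∩B) = 10/21 != 100/441, so not independent

No, A and B are not independent


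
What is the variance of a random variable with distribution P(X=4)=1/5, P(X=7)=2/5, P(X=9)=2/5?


E[X] = 36/5, E[X^2] = 276/5
Var(X) = E[X^2] - (E[X])^2 = 276/5 - (36/5)^2 = 84/25

84/25


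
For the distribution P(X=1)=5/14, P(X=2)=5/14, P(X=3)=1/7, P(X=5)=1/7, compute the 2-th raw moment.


E[X^2] = sum(x^2 * P(x))
= 1*5/14 + 4*5/14 + 9*1/7 + 25*1/7
= 93/14

93/14


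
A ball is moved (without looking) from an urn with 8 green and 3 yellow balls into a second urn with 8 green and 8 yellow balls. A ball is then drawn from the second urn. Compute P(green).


P(transfer green) = 8/11; P(transfer yellow) = 3/11
If green transferred: Urn II has 9 green of 17, so P(green|green moved) = 9/17
If yellow transferred: Urn II has 8 green of 17, so P(green|yellow moved) = 8/17
By total probability: P(green) = 8/11*9/17 + 3/11*8/17 = 96/187

96/187


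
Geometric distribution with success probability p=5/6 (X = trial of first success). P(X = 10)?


P(X=10) = (1-p)^9 * p = (1/6)^9 * 5/6
= 1/10077696 * 5/6 = 5/60466176

5/60466176


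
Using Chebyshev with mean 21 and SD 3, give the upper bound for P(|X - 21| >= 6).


k = 6/3 = 2
Chebyshev: P(|X-mu| >= k*sigma) <= 1/k^2 = 1/2^2 = 1/4

1/4


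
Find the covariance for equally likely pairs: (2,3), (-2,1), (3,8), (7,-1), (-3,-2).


E[X]=7/5, E[Y]=9/5, E[XY]=27/5
Cov(X,Y) = E[XY] - E[X]E[Y] = 27/5 - 7/5*9/5 = 72/25

72/25


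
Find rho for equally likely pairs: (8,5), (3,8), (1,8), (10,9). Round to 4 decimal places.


Cov(X,Y) = -0.7500, Var(X) = 13.2500, Var(Y) = 2.2500
rho = Cov/(sqrt(VarX)*sqrt(VarY)) = -0.1374

-0.1374


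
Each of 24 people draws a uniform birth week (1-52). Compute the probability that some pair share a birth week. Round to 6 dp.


P(all different) = prod((52-i)/52 for i=0..23) = 0.001732
P(at least one match) = 1 - 0.001732 = 0.998268

0.998268


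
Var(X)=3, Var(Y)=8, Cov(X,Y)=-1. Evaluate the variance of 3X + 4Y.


Var(3X + 4Y) = 3^2*Var(X) + 4^2*Var(Y) + 2*3*4*Cov(X,Y)
= 9*3 + 16*8 + 24*(-1)
= 27 + 128 - 24 = 131

131


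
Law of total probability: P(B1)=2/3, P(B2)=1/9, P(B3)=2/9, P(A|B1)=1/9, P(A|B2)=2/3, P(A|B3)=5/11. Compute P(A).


P(A) = P(A|B1)P(B1) + P(A|B2)P(B2) + P(A|B3)P(B3)
= 1/9*2/3 + 2/3*1/9 + 5/11*2/9
= 2/27 + 2/27 + 10/99 = 74/297

74/297


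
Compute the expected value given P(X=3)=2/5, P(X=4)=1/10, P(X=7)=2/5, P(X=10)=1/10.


E[X] = sum(x * P(x))
= 3*2/5 + 4*1/10 + 7*2/5 + 10*1/10
= 27/5

27/5


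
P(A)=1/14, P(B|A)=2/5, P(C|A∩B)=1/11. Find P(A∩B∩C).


P(A∩B∩C) = P(A) * P(B|A) * P(C|A∩B)
= 1/14 * 2/5 * 1/11
= 1/35 * 1/11 = 1/385

1/385


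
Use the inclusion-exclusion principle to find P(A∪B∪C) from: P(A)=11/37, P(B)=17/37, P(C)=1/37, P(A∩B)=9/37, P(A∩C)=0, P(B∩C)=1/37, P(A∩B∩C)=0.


P(A∪B∪C) = P(A)+P(B)+P(C) - P(AB)-P(AC)-P(BC) + P(ABC)
= 11/37+17/37+1/37 - 9/37-0-1/37 + 0
= 19/37

19/37


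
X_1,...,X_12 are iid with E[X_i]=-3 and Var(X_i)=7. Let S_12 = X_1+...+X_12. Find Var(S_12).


By independence, Var(S_n) = n*Var(X_1) = 12*7 = 84

84


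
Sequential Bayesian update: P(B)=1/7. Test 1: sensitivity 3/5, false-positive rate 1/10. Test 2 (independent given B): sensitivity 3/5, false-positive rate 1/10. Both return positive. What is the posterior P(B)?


After test 1: P(+) = 3/5*1/7 + 1/10*6/7 = 6/35
P(B|+) = (3/35)/(6/35) = 1/2
After test 2 (use post1 as new prior): P(+) = 3/5*1/2 + 1/10*1/2 = 7/20
P(B|+,+) = (3/10)/(7/20) = 6/7

6/7


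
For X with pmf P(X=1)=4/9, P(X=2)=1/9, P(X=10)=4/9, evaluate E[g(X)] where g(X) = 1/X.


E[1/X] = sum(g(x)*P(x))
= 1*4/9 + 1/2*1/9 + 1/10*4/9
= 49/90

49/90


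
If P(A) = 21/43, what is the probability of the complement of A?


P(A') = 1 - P(A) = 1 - 21/43 = 22/43

22/43


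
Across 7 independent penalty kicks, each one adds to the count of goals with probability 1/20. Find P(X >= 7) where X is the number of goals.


P(X>=7) = P(X=7)
= 1/1280000000
= 1/1280000000

1/1280000000


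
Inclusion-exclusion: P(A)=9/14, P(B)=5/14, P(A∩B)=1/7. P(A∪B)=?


P(A∪B) = P(A) + P(B) - P(A∩B)
= 9/14 + 5/14 - 1/7 = 6/7

6/7


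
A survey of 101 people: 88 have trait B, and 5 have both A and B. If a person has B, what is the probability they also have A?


P(A|B) = P(A∩B)/P(B) = (5/101)/(88/101) = 5/88

5/88


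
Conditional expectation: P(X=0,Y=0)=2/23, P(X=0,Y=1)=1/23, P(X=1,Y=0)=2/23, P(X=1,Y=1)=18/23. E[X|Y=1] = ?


P(Y=1) = 19/23
E[X|Y=1] = (0*1 + 1*18)/19 = 18/19

18/19


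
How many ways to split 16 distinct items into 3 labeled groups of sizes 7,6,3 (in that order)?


16! = 20922789888000
Denominator: 7!=5040 * 6!=720 * 3!=6
Coefficient = 20922789888000 / 21772800 = 960960

960960


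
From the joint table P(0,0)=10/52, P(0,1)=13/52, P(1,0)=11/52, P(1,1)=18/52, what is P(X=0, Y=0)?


Read from table: P(X=0, Y=0) = 10/52 = 5/26

5/26


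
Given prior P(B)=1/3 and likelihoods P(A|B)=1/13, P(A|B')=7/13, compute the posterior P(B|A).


P(A) = P(A|B)P(B) + P(A|B')P(B') = 1/13*1/3 + 7/13*2/3 = 5/13
P(B|A) = P(A|B)P(B)/P(A) = (1/39)/(5/13) = 1/15

1/15


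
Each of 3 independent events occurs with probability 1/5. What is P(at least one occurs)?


P(at least one) = 1 - P(none)
P(none) = (1 - 1/5)^3 = (4/5)^3 = 64/125
P(at least one) = 1 - 64/125 = 61/125

61/125


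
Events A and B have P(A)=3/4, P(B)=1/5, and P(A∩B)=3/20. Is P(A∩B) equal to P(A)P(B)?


P(A)*P(B) = 3/4*1/5 = 3/20
P(A∩B) = 3/20, which equals P(A)P(B), so independent

Yes, A and B are independent


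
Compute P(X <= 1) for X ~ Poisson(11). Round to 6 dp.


P(X<=1) = e^(-11)*11^0/0! + e^(-11)*11^1/1!
≈ 0.0000167017 + 0.0001837187
= 0.0002004204
≈ 0.000200

0.000200


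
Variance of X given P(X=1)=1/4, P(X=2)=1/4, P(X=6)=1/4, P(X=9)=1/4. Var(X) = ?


E[X] = 9/2, E[X^2] = 61/2
Var(X) = E[X^2] - (E[X])^2 = 61/2 - (9/2)^2 = 41/4

41/4


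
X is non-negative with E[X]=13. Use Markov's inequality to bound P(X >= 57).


Markov: P(X >= a) <= E[X]/a
P(X >= 57) <= 13/57

13/57


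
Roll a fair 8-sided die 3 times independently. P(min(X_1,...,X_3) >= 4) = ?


P(min >= 4) = P(all X_i >= 4) = (P(X_1 >= 4))^3
= (5/8)^3 = 125/512

125/512


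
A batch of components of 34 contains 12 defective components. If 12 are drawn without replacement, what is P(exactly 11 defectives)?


P(X=11) = C(12,11)*C(22,1) / C(34,12)
= 12*22 / 548354040
= 264/548354040 = 11/22848085

11/22848085


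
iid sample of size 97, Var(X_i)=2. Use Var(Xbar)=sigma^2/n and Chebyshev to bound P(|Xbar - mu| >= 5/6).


Var(Xbar) = Var(X)/n = 2/97
Chebyshev: P(|Xbar-mu| >= 5/6) <= Var(Xbar)/(5/6)^2 = (2/97)/(25/36) = 72/2425

72/2425


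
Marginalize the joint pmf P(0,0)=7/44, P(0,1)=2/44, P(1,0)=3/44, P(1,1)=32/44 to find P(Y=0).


P(Y=0) = P(0,0)+P(1,0) = 7/44 + 3/44 = 10/44 = 5/22

5/22


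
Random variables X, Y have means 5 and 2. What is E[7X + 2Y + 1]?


E[7X + 2Y + 1] = 7*E[X] + 2*E[Y] + 1
= (7)*(5) + (2)*(2) + (1)
= 35 + 4 + 1 = 40

40


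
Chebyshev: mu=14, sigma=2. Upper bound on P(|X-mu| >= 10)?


k = 10/2 = 5
Chebyshev: P(|X-mu| >= k*sigma) <= 1/k^2 = 1/5^2 = 1/25

1/25


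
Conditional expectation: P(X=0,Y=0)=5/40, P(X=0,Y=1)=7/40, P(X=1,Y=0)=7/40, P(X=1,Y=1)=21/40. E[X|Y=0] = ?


P(Y=0) = 12/40
E[X|Y=0] = (0*5 + 1*7)/12 = 7/12

7/12


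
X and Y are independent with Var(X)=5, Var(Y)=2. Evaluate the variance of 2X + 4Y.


Independence => Cov(X,Y)=0
Var(2X + 4Y) = 2^2*Var(X) + 4^2*Var(Y)
= 4*5 + 16*2 = 52

52


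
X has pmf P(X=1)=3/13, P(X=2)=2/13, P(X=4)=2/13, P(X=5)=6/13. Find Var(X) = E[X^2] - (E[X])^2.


E[X] = 45/13, E[X^2] = 193/13
Var(X) = E[X^2] - (E[X])^2 = 193/13 - (45/13)^2 = 484/169

484/169


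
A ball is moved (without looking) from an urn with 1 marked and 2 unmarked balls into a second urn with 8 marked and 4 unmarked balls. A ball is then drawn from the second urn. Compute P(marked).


P(transfer marked) = 1/3; P(transfer unmarked) = 2/3
If marked transferred: Urn II has 9 marked of 13, so P(marked|marked moved) = 9/13
If unmarked transferred: Urn II has 8 marked of 13, so P(marked|unmarked moved) = 8/13
By total probability: P(marked) = 1/3*9/13 + 2/3*8/13 = 25/39

25/39


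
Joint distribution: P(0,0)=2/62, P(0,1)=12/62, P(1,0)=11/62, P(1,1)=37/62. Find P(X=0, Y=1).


Read from table: P(X=0, Y=1) = 12/62 = 6/31

6/31


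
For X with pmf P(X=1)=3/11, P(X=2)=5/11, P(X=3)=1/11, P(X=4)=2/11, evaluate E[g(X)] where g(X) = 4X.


E[4X] = sum(g(x)*P(x))
= 4*3/11 + 8*5/11 + 12*1/11 + 16*2/11
= 96/11

96/11


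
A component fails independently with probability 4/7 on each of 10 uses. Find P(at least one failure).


P(at least one) = 1 - P(none)
P(none) = (1 - 4/7)^10 = (3/7)^10 = 59049/282475249
P(at least one) = 1 - 59049/282475249 = 282416200/282475249

282416200/282475249


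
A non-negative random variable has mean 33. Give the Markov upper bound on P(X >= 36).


Markov: P(X >= a) <= E[X]/a
P(X >= 36) <= 33/36 = 11/12

11/12


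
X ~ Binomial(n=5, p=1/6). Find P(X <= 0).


P(X<=0) = P(X=0)
= 3125/7776
= 3125/7776

3125/7776


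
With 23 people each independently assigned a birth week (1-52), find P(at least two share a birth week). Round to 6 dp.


P(all different) = prod((52-i)/52 for i=0..22) = 0.003105
P(at least one match) = 1 - 0.003105 = 0.996895

0.996895


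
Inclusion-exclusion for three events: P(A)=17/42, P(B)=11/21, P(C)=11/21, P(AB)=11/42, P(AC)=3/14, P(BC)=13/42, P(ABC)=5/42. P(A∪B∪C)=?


P(A∪B∪C) = P(A)+P(B)+P(C) - P(AB)-P(AC)-P(BC) + P(ABC)
= 17/42+11/21+11/21 - 11/42-3/14-13/42 + 5/42
= 11/14

11/14


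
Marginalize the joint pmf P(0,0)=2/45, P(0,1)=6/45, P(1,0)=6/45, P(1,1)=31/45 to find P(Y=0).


P(Y=0) = P(0,0)+P(1,0) = 2/45 + 6/45 = 8/45

8/45


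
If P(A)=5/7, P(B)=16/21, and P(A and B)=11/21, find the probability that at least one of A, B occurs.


P(A∪B) = P(A) + P(B) - P(A∩B)
= 5/7 + 16/21 - 11/21 = 20/21

20/21


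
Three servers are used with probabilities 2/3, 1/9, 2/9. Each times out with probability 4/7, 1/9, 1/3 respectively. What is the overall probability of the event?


P(A) = P(A|B1)P(B1) + P(A|B2)P(B2) + P(A|B3)P(B3)
= 4/7*2/3 + 1/9*1/9 + 1/3*2/9
= 8/21 + 1/81 + 2/27 = 265/567

265/567


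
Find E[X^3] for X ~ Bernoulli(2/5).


For Bernoulli: X in {0,1}
E[X^3] = 0^3*(1-2/5) + 1^3*2/5 = 2/5

2/5


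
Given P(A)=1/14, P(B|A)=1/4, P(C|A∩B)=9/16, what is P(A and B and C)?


P(A∩B∩C) = P(A) * P(B|A) * P(C|A∩B)
= 1/14 * 1/4 * 9/16
= 1/56 * 9/16 = 9/896

9/896


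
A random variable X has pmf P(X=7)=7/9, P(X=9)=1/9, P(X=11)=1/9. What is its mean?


E[X] = sum(x * P(x))
= 7*7/9 + 9*1/9 + 11*1/9
= 23/3

23/3


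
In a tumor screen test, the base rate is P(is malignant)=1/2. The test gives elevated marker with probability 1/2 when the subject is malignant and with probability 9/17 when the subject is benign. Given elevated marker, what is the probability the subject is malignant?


P(A) = P(A|B)P(B) + P(A|B')P(B') = 1/2*1/2 + 9/17*1/2 = 35/68
P(B|A) = P(A|B)P(B)/P(A) = (1/4)/(35/68) = 17/35

17/35


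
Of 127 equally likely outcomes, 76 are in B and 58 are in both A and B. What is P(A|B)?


P(A|B) = P(A∩B)/P(B) = (58/127)/(76/127) = 58/76 = 29/38

29/38


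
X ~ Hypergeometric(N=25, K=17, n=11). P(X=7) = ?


P(X=7) = C(17,7)*C(8,4) / C(25,11)
= 19448*70 / 4457400
= 1361360/4457400 = 2002/6555

2002/6555


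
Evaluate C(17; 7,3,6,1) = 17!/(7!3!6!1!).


17! = 355687428096000
Denominator: 7!=5040 * 3!=6 * 6!=720 * 1!=1
Coefficient = 355687428096000 / 21772800 = 16336320

16336320


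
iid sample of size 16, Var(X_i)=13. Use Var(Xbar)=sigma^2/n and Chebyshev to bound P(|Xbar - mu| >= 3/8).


Var(Xbar) = Var(X)/n = 13/16
Chebyshev: P(|Xbar-mu| >= 3/8) <= Var(Xbar)/(3/8)^2 = (13/16)/(9/64) = 52/9
Bound exceeds 1, so trivial bound: 1

1


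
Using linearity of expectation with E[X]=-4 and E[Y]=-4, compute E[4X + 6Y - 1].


E[4X + 6Y - 1] = 4*E[X] + 6*E[Y] - 1
= (4)*(-4) + (6)*(-4) + (-1)
= -16 - 24 - 1 = -41

-41


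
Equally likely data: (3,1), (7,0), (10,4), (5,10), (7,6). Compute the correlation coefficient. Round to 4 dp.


Cov(X,Y) = 0.1200, Var(X) = 5.4400, Var(Y) = 12.9600
rho = Cov/(sqrt(VarX)*sqrt(VarY)) = 0.0143

0.0143


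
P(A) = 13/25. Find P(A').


P(A') = 1 - P(A) = 1 - 13/25 = 12/25

12/25


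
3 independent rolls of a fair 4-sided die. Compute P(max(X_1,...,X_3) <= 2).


P(max <= 2) = P(all X_i <= 2) = (P(X_1 <= 2))^3
= (2/4)^3 = (1/2)^3 = 1/8

1/8


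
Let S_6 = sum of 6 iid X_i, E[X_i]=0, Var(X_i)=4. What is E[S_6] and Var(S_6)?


E[S_n] = n*mu = 6*0 = 0
Var(S_n) = n*sigma^2 = 6*4 = 24

E[S_6]=0, Var(S_6)=24


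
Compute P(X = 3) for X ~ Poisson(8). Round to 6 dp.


P(X=3) = e^(-8) * 8^3 / 3!
≈ 0.0003354626279 * 512 / 6
≈ 0.028626

0.028626


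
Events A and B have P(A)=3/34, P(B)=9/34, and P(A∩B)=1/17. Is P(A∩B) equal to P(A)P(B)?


P(A)*P(B) = 3/34*9/34 = 27/1156
P(A∩B) = 1/17 != 27/1156, so not independent

No, A and B are not independent


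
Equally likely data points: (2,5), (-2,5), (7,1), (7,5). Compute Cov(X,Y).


E[X]=7/2, E[Y]=4, E[XY]=21/2
Cov(X,Y) = E[XY] - E[X]E[Y] = 21/2 - 7/2*4 = -7/2

-7/2


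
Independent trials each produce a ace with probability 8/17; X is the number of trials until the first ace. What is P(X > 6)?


P(X > 6) = P(first 6 trials all fail) = (1-p)^6 = (9/17)^6 = 531441/24137569

531441/24137569


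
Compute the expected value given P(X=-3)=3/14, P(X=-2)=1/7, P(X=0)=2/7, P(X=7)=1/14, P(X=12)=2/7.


E[X] = sum(x * P(x))
= -3*3/14 - 2*1/7 + 0*2/7 + 7*1/14 + 12*2/7
= 3

3


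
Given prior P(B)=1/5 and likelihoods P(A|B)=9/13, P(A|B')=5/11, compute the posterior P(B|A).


P(A) = P(A|B)P(B) + P(A|B')P(B') = 9/13*1/5 + 5/11*4/5 = 359/715
P(B|A) = P(A|B)P(B)/P(A) = (9/65)/(359/715) = 99/359

99/359


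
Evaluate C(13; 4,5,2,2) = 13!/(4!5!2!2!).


13! = 6227020800
Denominator: 4!=24 * 5!=120 * 2!=2 * 2!=2
Coefficient = 6227020800 / 11520 = 540540

540540


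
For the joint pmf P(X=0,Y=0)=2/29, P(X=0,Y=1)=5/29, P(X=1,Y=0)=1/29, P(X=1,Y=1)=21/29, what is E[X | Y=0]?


P(Y=0) = 3/29
E[X|Y=0] = (0*2 + 1*1)/3 = 1/3

1/3


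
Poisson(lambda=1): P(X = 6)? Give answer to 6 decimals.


P(X=6) = e^(-1) * 1^6 / 6!
≈ 0.3678794412 * 1 / 720
≈ 0.000511

0.000511


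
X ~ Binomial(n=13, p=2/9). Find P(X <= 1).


P(X<=1) = P(X=0) + P(X=1)
= 96889010407/2541865828329 + 359873467226/2541865828329
= 152254159211/847288609443

152254159211/847288609443


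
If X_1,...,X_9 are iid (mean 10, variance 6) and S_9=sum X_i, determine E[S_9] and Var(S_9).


E[S_n] = n*mu = 9*10 = 90
Var(S_n) = n*sigma^2 = 9*6 = 54

E[S_9]=90, Var(S_9)=54


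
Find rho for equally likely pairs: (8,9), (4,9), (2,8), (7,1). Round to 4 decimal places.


Cov(X,Y) = -2.6875, Var(X) = 5.6875, Var(Y) = 11.1875
rho = Cov/(sqrt(VarX)*sqrt(VarY)) = -0.3369

-0.3369


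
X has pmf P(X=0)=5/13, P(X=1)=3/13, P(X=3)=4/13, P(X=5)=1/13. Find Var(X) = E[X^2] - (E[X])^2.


E[X] = 20/13, E[X^2] = 64/13
Var(X) = E[X^2] - (E[X])^2 = 64/13 - (20/13)^2 = 432/169

432/169


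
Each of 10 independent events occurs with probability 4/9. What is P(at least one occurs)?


P(at least one) = 1 - P(none)
P(none) = (1 - 4/9)^10 = (5/9)^10 = 9765625/3486784401
P(at least one) = 1 - 9765625/3486784401 = 3477018776/3486784401

3477018776/3486784401


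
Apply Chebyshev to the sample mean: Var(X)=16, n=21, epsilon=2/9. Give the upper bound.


Var(Xbar) = Var(X)/n = 16/21
Chebyshev: P(|Xbar-mu| >= 2/9) <= Var(Xbar)/(2/9)^2 = (16/21)/(4/81) = 108/7
Bound exceeds 1, so trivial bound: 1

1


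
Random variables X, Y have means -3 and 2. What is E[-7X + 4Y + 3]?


E[-7X + 4Y + 3] = -7*E[X] + 4*E[Y] + 3
= (-7)*(-3) + (4)*(2) + (3)
= 21 + 8 + 3 = 32

32


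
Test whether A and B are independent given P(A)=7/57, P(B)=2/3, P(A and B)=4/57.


P(A)*P(B) = 7/57*2/3 = 14/171
P(A∩B) = 4/57 != 14/171, so not independent

No, A and B are not independent


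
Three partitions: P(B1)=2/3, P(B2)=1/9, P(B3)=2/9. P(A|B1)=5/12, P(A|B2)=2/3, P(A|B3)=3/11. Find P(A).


P(A) = P(A|B1)P(B1) + P(A|B2)P(B2) + P(A|B3)P(B3)
= 5/12*2/3 + 2/3*1/9 + 3/11*2/9
= 5/18 + 2/27 + 2/33 = 245/594

245/594


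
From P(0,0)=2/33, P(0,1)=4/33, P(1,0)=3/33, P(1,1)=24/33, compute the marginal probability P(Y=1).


P(Y=1) = P(0,1)+P(1,1) = 4/33 + 24/33 = 28/33

28/33


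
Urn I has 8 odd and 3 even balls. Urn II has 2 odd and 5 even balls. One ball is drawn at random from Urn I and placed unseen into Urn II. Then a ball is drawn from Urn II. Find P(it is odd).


P(transfer odd) = 8/11; P(transfer even) = 3/11
If odd transferred: Urn II has 3 odd of 8, so P(odd|odd moved) = 3/8
If even transferred: Urn II has 2 odd of 8, so P(odd|even moved) = 1/4
By total probability: P(odd) = 8/11*3/8 + 3/11*1/4 = 15/44

15/44


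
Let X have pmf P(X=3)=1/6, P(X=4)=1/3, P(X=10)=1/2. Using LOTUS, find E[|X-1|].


E[|X-1|] = sum(g(x)*P(x))
= 2*1/6 + 3*1/3 + 9*1/2
= 35/6

35/6


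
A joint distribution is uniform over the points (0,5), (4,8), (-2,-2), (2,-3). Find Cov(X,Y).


E[X]=1, E[Y]=2, E[XY]=15/2
Cov(X,Y) = E[XY] - E[X]E[Y] = 15/2 - 1*2 = 11/2

11/2


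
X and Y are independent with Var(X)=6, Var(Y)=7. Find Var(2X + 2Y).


Independence => Cov(X,Y)=0
Var(2X + 2Y) = 2^2*Var(X) + 2^2*Var(Y)
= 4*6 + 4*7 = 52

52


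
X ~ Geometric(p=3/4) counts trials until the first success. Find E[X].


For geometric (trials until first success), E[X] = 1/p = 1/(3/4) = 4/3

4/3


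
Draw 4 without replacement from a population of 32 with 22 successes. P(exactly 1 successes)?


P(X=1) = C(22,1)*C(10,3) / C(32,4)
= 22*120 / 35960
= 2640/35960 = 66/899

66/899


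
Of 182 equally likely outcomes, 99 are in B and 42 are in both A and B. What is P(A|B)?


P(A|B) = P(A∩B)/P(B) = (42/182)/(99/182) = 42/99 = 14/33

14/33


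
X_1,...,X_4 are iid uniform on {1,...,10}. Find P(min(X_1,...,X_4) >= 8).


P(min >= 8) = P(all X_i >= 8) = (P(X_1 >= 8))^4
= (3/10)^4 = 81/10000

81/10000


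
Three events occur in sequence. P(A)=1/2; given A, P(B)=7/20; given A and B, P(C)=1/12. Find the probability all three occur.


P(A∩B∩C) = P(A) * P(B|A) * P(C|A∩B)
= 1/2 * 7/20 * 1/12
= 7/40 * 1/12 = 7/480

7/480


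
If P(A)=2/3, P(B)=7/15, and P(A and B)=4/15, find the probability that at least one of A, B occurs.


P(A∪B) = P(A) + P(B) - P(A∩B)
= 2/3 + 7/15 - 4/15 = 13/15

13/15


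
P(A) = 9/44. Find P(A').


P(A') = 1 - P(A) = 1 - 9/44 = 35/44

35/44


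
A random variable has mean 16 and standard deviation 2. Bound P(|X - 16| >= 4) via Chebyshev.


k = 4/2 = 2
Chebyshev: P(|X-mu| >= k*sigma) <= 1/k^2 = 1/2^2 = 1/4

1/4


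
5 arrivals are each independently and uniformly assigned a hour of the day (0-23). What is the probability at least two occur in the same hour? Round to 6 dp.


P(all different) = prod((24-i)/24 for i=0..4) = 0.640553
P(at least one match) = 1 - 0.640553 = 0.359447

0.359447


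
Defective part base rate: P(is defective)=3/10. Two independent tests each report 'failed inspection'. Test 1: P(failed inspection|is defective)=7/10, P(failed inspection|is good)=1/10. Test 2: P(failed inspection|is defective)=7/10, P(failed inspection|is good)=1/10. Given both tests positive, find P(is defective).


After test 1: P(+) = 7/10*3/10 + 1/10*7/10 = 7/25
P(B|+) = (21/100)/(7/25) = 3/4
After test 2 (use post1 as new prior): P(+) = 7/10*3/4 + 1/10*1/4 = 11/20
P(B|+,+) = (21/40)/(11/20) = 21/22

21/22


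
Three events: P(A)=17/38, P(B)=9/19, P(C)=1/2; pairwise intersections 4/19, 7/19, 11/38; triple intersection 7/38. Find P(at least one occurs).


P(A∪B∪C) = P(A)+P(B)+P(C) - P(AB)-P(AC)-P(BC) + P(ABC)
= 17/38+9/19+1/2 - 4/19-7/19-11/38 + 7/38
= 14/19

14/19


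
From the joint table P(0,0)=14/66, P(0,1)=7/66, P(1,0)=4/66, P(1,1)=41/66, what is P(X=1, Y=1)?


Read from table: P(X=1, Y=1) = 41/66

41/66


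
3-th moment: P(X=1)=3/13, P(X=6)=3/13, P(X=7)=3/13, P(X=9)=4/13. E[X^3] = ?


E[X^3] = sum(x^3 * P(x))
= 1*3/13 + 216*3/13 + 343*3/13 + 729*4/13
= 4596/13

4596/13


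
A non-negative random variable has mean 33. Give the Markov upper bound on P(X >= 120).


Markov: P(X >= a) <= E[X]/a
P(X >= 120) <= 33/120 = 11/40

11/40


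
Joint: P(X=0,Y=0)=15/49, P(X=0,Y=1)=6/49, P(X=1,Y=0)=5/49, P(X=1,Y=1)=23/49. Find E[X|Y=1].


P(Y=1) = 29/49
E[X|Y=1] = (0*6 + 1*23)/29 = 23/29

23/29


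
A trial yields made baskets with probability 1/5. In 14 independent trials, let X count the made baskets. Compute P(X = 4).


P(X=4) = C(14,4) * p^4 * (1-p)^10
= 1001 * 1/625 * 1048576/9765625
= 1049624576/6103515625

1049624576/6103515625


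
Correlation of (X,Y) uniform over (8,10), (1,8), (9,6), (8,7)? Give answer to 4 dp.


Cov(X,Y) = -0.8750, Var(X) = 10.2500, Var(Y) = 2.1875
rho = Cov/(sqrt(VarX)*sqrt(VarY)) = -0.1848

-0.1848


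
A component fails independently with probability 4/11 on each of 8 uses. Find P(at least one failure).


P(at least one) = 1 - P(none)
P(none) = (1 - 4/11)^8 = (7/11)^8 = 5764801/214358881
P(at least one) = 1 - 5764801/214358881 = 208594080/214358881

208594080/214358881


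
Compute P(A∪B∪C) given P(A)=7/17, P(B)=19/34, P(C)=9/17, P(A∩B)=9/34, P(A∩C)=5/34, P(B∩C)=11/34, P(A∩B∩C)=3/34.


P(A∪B∪C) = P(A)+P(B)+P(C) - P(AB)-P(AC)-P(BC) + P(ABC)
= 7/17+19/34+9/17 - 9/34-5/34-11/34 + 3/34
= 29/34

29/34


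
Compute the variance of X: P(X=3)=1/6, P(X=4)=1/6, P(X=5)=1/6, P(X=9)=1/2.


E[X] = 13/2, E[X^2] = 293/6
Var(X) = E[X^2] - (E[X])^2 = 293/6 - (13/2)^2 = 79/12

79/12


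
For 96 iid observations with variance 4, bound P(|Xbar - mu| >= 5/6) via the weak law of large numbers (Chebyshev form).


Var(Xbar) = Var(X)/n = 4/96
Chebyshev: P(|Xbar-mu| >= 5/6) <= Var(Xbar)/(5/6)^2 = (1/24)/(25/36) = 3/50

3/50


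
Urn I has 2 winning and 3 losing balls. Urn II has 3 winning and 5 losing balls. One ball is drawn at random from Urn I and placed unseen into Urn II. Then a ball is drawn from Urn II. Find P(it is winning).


P(transfer winning) = 2/5; P(transfer losing) = 3/5
If winning transferred: Urn II has 4 winning of 9, so P(winning|winning moved) = 4/9
If losing transferred: Urn II has 3 winning of 9, so P(winning|losing moved) = 1/3
By total probability: P(winning) = 2/5*4/9 + 3/5*1/3 = 17/45

17/45


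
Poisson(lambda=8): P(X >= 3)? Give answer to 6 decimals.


P(X>=3) = 1 - P(X<=2) = 1 - (e^(-8)*8^0/0! + e^(-8)*8^1/1! + e^(-8)*8^2/2!)
≈ 1 - (0.0003354626 + 0.0026837010 + 0.0107348041)
= 1 - 0.0137539677 = 0.9862460323
≈ 0.986246

0.986246


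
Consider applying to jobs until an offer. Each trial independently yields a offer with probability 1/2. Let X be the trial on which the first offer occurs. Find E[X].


For geometric (trials until first success), E[X] = 1/p = 1/(1/2) = 2

2


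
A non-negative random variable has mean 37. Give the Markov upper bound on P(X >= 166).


Markov: P(X >= a) <= E[X]/a
P(X >= 166) <= 37/166

37/166


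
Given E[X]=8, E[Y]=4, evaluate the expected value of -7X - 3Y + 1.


E[-7X - 3Y + 1] = -7*E[X] - 3*E[Y] + 1
= (-7)*(8) + (-3)*(4) + (1)
= -56 - 12 + 1 = -67

-67


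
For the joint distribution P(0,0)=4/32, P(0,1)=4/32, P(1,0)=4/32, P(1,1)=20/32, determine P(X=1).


P(X=1) = P(1,0)+P(1,1) = 4/32 + 20/32 = 24/32 = 3/4

3/4


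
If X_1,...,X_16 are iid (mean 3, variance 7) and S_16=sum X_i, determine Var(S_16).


By independence, Var(S_n) = n*Var(X_1) = 16*7 = 112

112


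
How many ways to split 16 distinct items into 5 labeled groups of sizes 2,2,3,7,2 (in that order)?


16! = 20922789888000
Denominator: 2!=2 * 2!=2 * 3!=6 * 7!=5040 * 2!=2
Coefficient = 20922789888000 / 241920 = 86486400

86486400


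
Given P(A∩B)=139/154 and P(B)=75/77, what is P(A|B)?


P(A|B) = P(A∩B)/P(B) = (139/154)/(150/154) = 139/150

139/150


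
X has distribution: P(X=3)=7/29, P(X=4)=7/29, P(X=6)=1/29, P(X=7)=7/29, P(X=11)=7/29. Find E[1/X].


E[1/X] = sum(g(x)*P(x))
= 1/3*7/29 + 1/4*7/29 + 1/6*1/29 + 1/7*7/29 + 1/11*7/29
= 259/1276

259/1276


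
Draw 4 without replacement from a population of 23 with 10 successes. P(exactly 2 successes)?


P(X=2) = C(10,2)*C(13,2) / C(23,4)
= 45*78 / 8855
= 3510/8855 = 702/1771

702/1771


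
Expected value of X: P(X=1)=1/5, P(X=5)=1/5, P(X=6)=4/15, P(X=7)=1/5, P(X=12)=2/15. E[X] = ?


E[X] = sum(x * P(x))
= 1*1/5 + 5*1/5 + 6*4/15 + 7*1/5 + 12*2/15
= 29/5

29/5


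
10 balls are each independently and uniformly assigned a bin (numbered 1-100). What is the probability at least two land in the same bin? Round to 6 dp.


P(all different) = prod((100-i)/100 for i=0..9) = 0.628157
P(at least one match) = 1 - 0.628157 = 0.371843

0.371843


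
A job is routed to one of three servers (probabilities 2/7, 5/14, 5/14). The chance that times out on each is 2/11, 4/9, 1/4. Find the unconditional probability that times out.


P(A) = P(A|B1)P(B1) + P(A|B2)P(B2) + P(A|B3)P(B3)
= 2/11*2/7 + 4/9*5/14 + 1/4*5/14
= 4/77 + 10/63 + 5/56 = 1663/5544

1663/5544


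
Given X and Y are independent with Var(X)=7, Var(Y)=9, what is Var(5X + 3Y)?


Independence => Cov(X,Y)=0
Var(5X + 3Y) = 5^2*Var(X) + 3^2*Var(Y)
= 25*7 + 9*9 = 256

256


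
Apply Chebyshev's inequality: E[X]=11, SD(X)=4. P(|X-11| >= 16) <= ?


k = 16/4 = 4
Chebyshev: P(|X-mu| >= k*sigma) <= 1/k^2 = 1/4^2 = 1/16

1/16


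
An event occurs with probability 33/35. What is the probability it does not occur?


P(A') = 1 - P(A) = 1 - 33/35 = 2/35

2/35


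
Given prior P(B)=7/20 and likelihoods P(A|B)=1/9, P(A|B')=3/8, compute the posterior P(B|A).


P(A) = P(A|B)P(B) + P(A|B')P(B') = 1/9*7/20 + 3/8*13/20 = 407/1440
P(B|A) = P(A|B)P(B)/P(A) = (7/180)/(407/1440) = 56/407

56/407


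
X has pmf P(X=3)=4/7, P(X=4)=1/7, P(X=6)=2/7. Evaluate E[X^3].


E[X^3] = sum(x^3 * P(x))
= 27*4/7 + 64*1/7 + 216*2/7
= 604/7

604/7


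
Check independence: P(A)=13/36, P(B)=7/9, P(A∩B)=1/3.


P(A)*P(B) = 13/36*7/9 = 91/324
P(A∩B) = 1/3 != 91/324, so not independent

No, A and B are not independent


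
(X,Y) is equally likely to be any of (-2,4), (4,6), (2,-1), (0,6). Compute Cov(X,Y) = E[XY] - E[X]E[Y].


E[X]=1, E[Y]=15/4, E[XY]=7/2
Cov(X,Y) = E[XY] - E[X]E[Y] = 7/2 - 1*15/4 = -1/4

-1/4


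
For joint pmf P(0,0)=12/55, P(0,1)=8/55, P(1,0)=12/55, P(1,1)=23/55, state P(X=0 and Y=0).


Read from table: P(X=0, Y=0) = 12/55

12/55


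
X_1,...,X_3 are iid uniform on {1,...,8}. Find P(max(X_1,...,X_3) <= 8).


P(max <= 8) = P(all X_i <= 8) = (P(X_1 <= 8))^3
= (8/8)^3 = 1^3 = 1

1


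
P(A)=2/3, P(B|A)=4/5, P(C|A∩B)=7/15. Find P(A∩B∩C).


P(A∩B∩C) = P(A) * P(B|A) * P(C|A∩B)
= 2/3 * 4/5 * 7/15
= 8/15 * 7/15 = 56/225

56/225


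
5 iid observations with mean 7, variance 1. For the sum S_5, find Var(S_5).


By independence, Var(S_n) = n*Var(X_1) = 5*1 = 5

5


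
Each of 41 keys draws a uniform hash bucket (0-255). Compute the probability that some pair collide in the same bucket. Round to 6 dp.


P(all different) = prod((256-i)/256 for i=0..40) = 0.033816
P(at least one match) = 1 - 0.033816 = 0.966184

0.966184


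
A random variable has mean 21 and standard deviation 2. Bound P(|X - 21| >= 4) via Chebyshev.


k = 4/2 = 2
Chebyshev: P(|X-mu| >= k*sigma) <= 1/k^2 = 1/2^2 = 1/4

1/4


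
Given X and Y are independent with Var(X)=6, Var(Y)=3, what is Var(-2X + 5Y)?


Independence => Cov(X,Y)=0
Var(-2X + 5Y) = (-2)^2*Var(X) + 5^2*Var(Y)
= 4*6 + 25*3 = 99

99


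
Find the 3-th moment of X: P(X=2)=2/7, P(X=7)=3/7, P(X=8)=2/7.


E[X^3] = sum(x^3 * P(x))
= 8*2/7 + 343*3/7 + 512*2/7
= 2069/7

2069/7


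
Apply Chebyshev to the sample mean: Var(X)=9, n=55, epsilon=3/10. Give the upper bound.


Var(Xbar) = Var(X)/n = 9/55
Chebyshev: P(|Xbar-mu| >= 3/10) <= Var(Xbar)/(3/10)^2 = (9/55)/(9/100) = 20/11
Bound exceeds 1, so trivial bound: 1

1


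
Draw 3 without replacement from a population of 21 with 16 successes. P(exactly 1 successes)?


P(X=1) = C(16,1)*C(5,2) / C(21,3)
= 16*10 / 1330
= 160/1330 = 16/133

16/133


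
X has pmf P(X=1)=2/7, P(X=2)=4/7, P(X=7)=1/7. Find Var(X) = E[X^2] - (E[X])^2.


E[X] = 17/7, E[X^2] = 67/7
Var(X) = E[X^2] - (E[X])^2 = 67/7 - (17/7)^2 = 180/49

180/49


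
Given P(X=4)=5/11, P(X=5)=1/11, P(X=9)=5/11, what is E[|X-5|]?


E[|X-5|] = sum(g(x)*P(x))
= 1*5/11 + 0*1/11 + 4*5/11
= 25/11

25/11


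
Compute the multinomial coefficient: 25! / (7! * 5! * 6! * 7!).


25! = 15511210043330985984000000
Denominator: 7!=5040 * 5!=120 * 6!=720 * 7!=5040
Coefficient = 15511210043330985984000000 / 2194698240000 = 7067582121600

7067582121600


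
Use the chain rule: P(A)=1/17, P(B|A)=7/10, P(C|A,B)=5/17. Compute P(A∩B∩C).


P(A∩B∩C) = P(A) * P(B|A) * P(C|A∩B)
= 1/17 * 7/10 * 5/17
= 7/170 * 5/17 = 7/578

7/578


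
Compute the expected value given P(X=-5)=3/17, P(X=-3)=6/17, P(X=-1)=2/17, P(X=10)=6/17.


E[X] = sum(x * P(x))
= -5*3/17 - 3*6/17 - 1*2/17 + 10*6/17
= 25/17

25/17


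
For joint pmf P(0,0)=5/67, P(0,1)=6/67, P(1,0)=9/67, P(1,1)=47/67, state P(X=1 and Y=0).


Read from table: P(X=1, Y=0) = 9/67

9/67


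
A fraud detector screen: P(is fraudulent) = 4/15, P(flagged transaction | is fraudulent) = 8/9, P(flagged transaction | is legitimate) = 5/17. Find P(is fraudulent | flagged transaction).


P(A) = P(A|B)P(B) + P(A|B')P(B') = 8/9*4/15 + 5/17*11/15 = 1039/2295
P(B|A) = P(A|B)P(B)/P(A) = (32/135)/(1039/2295) = 544/1039

544/1039


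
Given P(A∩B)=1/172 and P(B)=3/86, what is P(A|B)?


P(A|B) = P(A∩B)/P(B) = (1/172)/(6/172) = 1/6

1/6


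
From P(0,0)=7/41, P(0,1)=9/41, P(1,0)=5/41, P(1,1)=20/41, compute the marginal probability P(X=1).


P(X=1) = P(1,0)+P(1,1) = 5/41 + 20/41 = 25/41

25/41


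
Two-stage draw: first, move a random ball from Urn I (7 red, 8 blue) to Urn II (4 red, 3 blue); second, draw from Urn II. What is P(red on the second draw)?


P(transfer red) = 7/15; P(transfer blue) = 8/15
If red transferred: Urn II has 5 red of 8, so P(red|red moved) = 5/8
If blue transferred: Urn II has 4 red of 8, so P(red|blue moved) = 1/2
By total probability: P(red) = 7/15*5/8 + 8/15*1/2 = 67/120

67/120


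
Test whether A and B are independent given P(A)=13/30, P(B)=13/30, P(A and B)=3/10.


P(A)*P(B) = 13/30*13/30 = 169/900
P(A∩B) = 3/10 != 169/900, so not independent

No, A and B are not independent


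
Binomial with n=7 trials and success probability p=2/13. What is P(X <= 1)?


P(X<=1) = P(X=0) + P(X=1)
= 19487171/62748517 + 24801854/62748517
= 44289025/62748517

44289025/62748517


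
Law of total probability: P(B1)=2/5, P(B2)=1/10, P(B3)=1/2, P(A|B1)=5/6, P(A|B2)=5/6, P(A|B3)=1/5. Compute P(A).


P(A) = P(A|B1)P(B1) + P(A|B2)P(B2) + P(A|B3)P(B3)
= 5/6*2/5 + 5/6*1/10 + 1/5*1/2
= 1/3 + 1/12 + 1/10 = 31/60

31/60


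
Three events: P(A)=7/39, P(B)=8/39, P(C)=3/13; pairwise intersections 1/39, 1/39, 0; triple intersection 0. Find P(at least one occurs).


P(A∪B∪C) = P(A)+P(B)+P(C) - P(AB)-P(AC)-P(BC) + P(ABC)
= 7/39+8/39+3/13 - 1/39-1/39-0 + 0
= 22/39

22/39


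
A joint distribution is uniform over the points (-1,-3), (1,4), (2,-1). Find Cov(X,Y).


E[X]=2/3, E[Y]=0, E[XY]=5/3
Cov(X,Y) = E[XY] - E[X]E[Y] = 5/3 - 2/3*0 = 5/3

5/3


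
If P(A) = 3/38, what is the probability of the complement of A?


P(A') = 1 - P(A) = 1 - 3/38 = 35/38

35/38


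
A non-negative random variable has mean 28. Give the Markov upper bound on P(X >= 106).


Markov: P(X >= a) <= E[X]/a
P(X >= 106) <= 28/106 = 14/53

14/53


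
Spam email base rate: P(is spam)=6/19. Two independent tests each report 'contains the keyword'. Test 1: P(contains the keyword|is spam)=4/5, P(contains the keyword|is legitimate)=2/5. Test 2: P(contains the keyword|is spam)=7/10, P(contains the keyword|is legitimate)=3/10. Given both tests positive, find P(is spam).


After test 1: P(+) = 4/5*6/19 + 2/5*13/19 = 10/19
P(B|+) = (24/95)/(10/19) = 12/25
After test 2 (use post1 as new prior): P(+) = 7/10*12/25 + 3/10*13/25 = 123/250
P(B|+,+) = (42/125)/(123/250) = 28/41

28/41


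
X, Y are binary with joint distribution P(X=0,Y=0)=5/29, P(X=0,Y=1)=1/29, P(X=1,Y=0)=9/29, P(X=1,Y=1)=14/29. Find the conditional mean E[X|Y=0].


P(Y=0) = 14/29
E[X|Y=0] = (0*5 + 1*9)/14 = 9/14

9/14


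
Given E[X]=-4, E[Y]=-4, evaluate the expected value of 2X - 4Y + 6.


E[2X - 4Y + 6] = 2*E[X] - 4*E[Y] + 6
= (2)*(-4) + (-4)*(-4) + (6)
= -8 + 16 + 6 = 14

14


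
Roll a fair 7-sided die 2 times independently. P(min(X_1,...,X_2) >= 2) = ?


P(min >= 2) = P(all X_i >= 2) = (P(X_1 >= 2))^2
= (6/7)^2 = 36/49

36/49


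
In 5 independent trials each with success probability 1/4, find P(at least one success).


P(at least one) = 1 - P(none)
P(none) = (1 - 1/4)^5 = (3/4)^5 = 243/1024
P(at least one) = 1 - 243/1024 = 781/1024

781/1024


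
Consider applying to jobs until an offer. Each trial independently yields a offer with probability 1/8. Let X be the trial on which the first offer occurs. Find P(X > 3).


P(X > 3) = P(first 3 trials all fail) = (1-p)^3 = (7/8)^3 = 343/512

343/512


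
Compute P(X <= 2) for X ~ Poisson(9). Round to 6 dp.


P(X<=2) = e^(-9)*9^0/0! + e^(-9)*9^1/1! + e^(-9)*9^2/2!
≈ 0.0001234098 + 0.0011106882 + 0.0049980971
= 0.0062321951
≈ 0.006232

0.006232
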